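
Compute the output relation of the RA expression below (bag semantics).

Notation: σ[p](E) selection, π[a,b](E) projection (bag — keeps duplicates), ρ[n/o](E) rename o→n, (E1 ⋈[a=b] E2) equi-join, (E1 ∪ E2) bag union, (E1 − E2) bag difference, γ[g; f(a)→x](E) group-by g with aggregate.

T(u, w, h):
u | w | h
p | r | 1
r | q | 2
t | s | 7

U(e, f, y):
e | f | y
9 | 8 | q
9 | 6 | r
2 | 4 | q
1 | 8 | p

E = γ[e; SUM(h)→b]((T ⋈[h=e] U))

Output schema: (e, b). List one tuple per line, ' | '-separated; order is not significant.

Subexpression sizes:
  T → 3
  U → 4
  (T ⋈[h=e] U) → 2
  γ[e; SUM(h)→b]((T ⋈[h=e] U)) → 2

== RESULT ==
e | b
1 | 1
2 | 2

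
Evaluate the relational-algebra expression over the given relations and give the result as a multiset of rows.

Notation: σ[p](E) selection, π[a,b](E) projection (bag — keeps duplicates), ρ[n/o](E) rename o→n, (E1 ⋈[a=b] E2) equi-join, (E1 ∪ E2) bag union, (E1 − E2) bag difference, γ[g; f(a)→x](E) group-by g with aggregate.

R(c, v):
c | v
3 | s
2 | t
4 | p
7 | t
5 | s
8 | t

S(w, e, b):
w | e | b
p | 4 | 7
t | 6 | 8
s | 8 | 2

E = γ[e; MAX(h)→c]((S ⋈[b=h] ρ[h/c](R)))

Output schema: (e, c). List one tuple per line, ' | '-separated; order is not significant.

Row counts bottom-up:
  S → 3
  R → 6
  ρ[h/c](R) → 6
  (S ⋈[b=h] ρ[h/c](R)) → 3
  γ[e; MAX(h)→c]((S ⋈[b=h] ρ[h/c](R))) → 3

== RESULT ==
e | c
4 | 7
6 | 8
8 | 2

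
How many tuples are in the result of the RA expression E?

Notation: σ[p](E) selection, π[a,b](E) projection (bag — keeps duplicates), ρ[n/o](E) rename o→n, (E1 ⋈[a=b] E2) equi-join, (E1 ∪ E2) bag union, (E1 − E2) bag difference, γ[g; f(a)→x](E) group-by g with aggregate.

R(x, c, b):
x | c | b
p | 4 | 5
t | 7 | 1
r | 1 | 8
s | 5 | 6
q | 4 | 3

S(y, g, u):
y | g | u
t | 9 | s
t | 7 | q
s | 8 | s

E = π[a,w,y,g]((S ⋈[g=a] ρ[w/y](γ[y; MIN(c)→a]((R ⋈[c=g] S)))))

Subexpression sizes:
  S → 3
  R → 5
  S → 3
  (R ⋈[c=g] S) → 1
  γ[y; MIN(c)→a]((R ⋈[c=g] S)) → 1
  ρ[w/y](γ[y; MIN(c)→a]((R ⋈[c=g] S))) → 1
  (S ⋈[g=a] ρ[w/y](γ[y; MIN(c)→a]((R ⋈[c=g] S)))) → 1
  π[a,w,y,g]((S ⋈[g=a] ρ[w/y](γ[y; MIN(c)→a]((R ⋈[c=g] S))))) → 1

|E| = 1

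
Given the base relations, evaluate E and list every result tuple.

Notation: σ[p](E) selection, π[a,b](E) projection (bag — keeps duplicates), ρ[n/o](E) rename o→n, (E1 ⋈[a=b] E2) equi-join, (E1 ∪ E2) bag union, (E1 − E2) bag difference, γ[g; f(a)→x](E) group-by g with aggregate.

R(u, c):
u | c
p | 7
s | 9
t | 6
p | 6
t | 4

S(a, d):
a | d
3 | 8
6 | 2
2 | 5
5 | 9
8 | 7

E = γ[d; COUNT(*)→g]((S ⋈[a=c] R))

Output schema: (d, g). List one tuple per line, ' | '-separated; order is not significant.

Stepwise |·|:
  S → 5
  R → 5
  (S ⋈[a=c] R) → 2
  γ[d; COUNT(*)→g]((S ⋈[a=c] R)) → 1

== RESULT ==
d | g
2 | 2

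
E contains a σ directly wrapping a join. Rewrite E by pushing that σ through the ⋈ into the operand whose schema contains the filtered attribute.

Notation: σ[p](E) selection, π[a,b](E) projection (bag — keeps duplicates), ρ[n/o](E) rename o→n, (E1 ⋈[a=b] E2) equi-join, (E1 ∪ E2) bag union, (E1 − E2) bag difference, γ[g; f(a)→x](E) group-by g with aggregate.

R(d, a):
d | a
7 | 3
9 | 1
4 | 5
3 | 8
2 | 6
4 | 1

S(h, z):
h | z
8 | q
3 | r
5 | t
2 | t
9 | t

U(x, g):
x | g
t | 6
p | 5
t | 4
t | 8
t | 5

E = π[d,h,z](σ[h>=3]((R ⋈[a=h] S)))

σ filters on h, owned by the right side.
E' = π[d,h,z]((R ⋈[a=h] σ[h>=3](S)))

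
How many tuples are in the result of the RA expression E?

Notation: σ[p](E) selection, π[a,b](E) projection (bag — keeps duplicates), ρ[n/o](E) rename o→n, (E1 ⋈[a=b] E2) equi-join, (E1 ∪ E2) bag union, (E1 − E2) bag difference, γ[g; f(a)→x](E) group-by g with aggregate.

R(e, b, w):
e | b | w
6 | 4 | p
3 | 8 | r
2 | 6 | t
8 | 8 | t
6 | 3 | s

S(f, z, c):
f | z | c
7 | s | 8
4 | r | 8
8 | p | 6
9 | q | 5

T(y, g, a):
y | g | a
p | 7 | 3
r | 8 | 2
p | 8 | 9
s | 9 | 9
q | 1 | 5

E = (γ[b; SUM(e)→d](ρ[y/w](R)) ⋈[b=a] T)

Row counts bottom-up:
  R → 5
  ρ[y/w](R) → 5
  γ[b; SUM(e)→d](ρ[y/w](R)) → 4
  T → 5
  (γ[b; SUM(e)→d](ρ[y/w](R)) ⋈[b=a] T) → 1

|E| = 1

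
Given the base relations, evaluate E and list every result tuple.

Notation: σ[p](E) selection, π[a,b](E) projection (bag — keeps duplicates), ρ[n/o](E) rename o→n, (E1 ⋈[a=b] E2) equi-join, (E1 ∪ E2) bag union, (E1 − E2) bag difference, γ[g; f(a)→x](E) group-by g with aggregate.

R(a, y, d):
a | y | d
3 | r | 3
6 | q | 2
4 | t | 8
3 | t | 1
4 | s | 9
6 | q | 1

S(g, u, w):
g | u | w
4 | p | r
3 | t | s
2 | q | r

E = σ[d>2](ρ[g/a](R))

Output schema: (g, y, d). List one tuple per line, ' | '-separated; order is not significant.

Stepwise |·|:
  R → 6
  ρ[g/a](R) → 6
  σ[d>2](ρ[g/a](R)) → 3

== RESULT ==
g | y | d
3 | r | 3
4 | s | 9
4 | t | 8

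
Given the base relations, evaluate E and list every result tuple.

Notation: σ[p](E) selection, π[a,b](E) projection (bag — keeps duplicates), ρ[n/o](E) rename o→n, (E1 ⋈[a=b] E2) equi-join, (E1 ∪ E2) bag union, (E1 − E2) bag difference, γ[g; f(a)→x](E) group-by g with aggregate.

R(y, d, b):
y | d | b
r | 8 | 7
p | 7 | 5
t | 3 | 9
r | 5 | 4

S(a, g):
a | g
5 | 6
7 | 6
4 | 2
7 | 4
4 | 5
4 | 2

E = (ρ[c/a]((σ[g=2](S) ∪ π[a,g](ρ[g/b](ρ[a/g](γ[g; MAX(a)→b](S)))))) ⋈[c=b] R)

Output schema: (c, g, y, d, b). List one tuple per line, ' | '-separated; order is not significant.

Row counts bottom-up:
  S → 6
  σ[g=2](S) → 2
  S → 6
  γ[g; MAX(a)→b](S) → 4
  ρ[a/g](γ[g; MAX(a)→b](S)) → 4
  ρ[g/b](ρ[a/g](γ[g; MAX(a)→b](S))) → 4
  π[a,g](ρ[g/b](ρ[a/g](γ[g; MAX(a)→b](S)))) → 4
  (σ[g=2](S) ∪ π[a,g](ρ[g/b](ρ[a/g](γ[g; MAX(a)→b](S))))) → 6
  ρ[c/a]((σ[g=2](S) ∪ π[a,g](ρ[g/b](ρ[a/g](γ[g; MAX(a)→b](S)))))) → 6
  R → 4
  (ρ[c/a]((σ[g=2](S) ∪ π[a,g](ρ[g/b](ρ[a/g](γ[g; MAX(a)→b](S)))))) ⋈[c=b] R) → 4

== RESULT ==
c | g | y | d | b
4 | 2 | r | 5 | 4
4 | 2 | r | 5 | 4
4 | 7 | r | 5 | 4
5 | 4 | p | 7 | 5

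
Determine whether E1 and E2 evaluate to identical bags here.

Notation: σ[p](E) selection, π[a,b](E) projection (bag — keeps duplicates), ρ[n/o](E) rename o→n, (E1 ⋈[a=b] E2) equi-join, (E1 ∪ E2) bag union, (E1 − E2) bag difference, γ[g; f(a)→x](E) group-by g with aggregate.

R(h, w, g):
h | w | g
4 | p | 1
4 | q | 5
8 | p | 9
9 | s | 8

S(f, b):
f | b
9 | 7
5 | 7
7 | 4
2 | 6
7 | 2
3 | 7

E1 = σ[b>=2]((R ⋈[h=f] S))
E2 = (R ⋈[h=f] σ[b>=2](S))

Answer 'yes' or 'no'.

E1 stepwise |·|:
  R → 4
  S → 6
  (R ⋈[h=f] S) → 1
  σ[b>=2]((R ⋈[h=f] S)) → 1
E2 stepwise |·|:
  R → 4
  S → 6
  σ[b>=2](S) → 6
  (R ⋈[h=f] σ[b>=2](S)) → 1

E1 and E2 produce the same multiset:
h | w | g | f | b
9 | s | 8 | 9 | 7

yes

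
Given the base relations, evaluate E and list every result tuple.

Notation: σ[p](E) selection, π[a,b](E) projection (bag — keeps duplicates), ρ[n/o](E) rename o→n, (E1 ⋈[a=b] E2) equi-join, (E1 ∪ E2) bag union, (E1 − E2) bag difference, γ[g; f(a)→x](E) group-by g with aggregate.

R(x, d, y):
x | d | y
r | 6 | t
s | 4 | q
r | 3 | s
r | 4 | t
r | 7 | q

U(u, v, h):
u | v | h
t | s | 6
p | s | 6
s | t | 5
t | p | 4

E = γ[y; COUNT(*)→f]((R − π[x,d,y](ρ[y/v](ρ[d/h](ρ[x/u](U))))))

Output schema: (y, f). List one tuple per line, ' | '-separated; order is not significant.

Subexpression sizes:
  R → 5
  U → 4
  ρ[x/u](U) → 4
  ρ[d/h](ρ[x/u](U)) → 4
  ρ[y/v](ρ[d/h](ρ[x/u](U))) → 4
  π[x,d,y](ρ[y/v](ρ[d/h](ρ[x/u](U)))) → 4
  (R − π[x,d,y](ρ[y/v](ρ[d/h](ρ[x/u](U))))) → 5
  γ[y; COUNT(*)→f]((R − π[x,d,y](ρ[y/v](ρ[d/h](ρ[x/u](U)))))) → 3

== RESULT ==
y | f
q | 2
s | 1
t | 2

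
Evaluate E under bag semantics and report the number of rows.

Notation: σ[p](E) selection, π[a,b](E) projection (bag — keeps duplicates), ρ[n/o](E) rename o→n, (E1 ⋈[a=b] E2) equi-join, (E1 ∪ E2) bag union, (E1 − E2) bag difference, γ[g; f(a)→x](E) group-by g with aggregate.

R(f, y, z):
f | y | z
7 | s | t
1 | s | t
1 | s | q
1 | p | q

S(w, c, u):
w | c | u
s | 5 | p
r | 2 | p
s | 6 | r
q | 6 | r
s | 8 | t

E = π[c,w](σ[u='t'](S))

Per-node cardinality:
  S → 5
  σ[u='t'](S) → 1
  π[c,w](σ[u='t'](S)) → 1

|E| = 1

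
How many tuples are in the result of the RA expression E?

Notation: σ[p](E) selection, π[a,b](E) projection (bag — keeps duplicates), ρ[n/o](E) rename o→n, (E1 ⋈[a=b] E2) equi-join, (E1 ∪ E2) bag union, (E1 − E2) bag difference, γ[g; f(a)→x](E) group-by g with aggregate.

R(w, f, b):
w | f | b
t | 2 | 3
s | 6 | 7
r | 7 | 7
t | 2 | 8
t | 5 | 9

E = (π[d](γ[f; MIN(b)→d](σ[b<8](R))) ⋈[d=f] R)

Row counts bottom-up:
  R → 5
  σ[b<8](R) → 3
  γ[f; MIN(b)→d](σ[b<8](R)) → 3
  π[d](γ[f; MIN(b)→d](σ[b<8](R))) → 3
  R → 5
  (π[d](γ[f; MIN(b)→d](σ[b<8](R))) ⋈[d=f] R) → 2

|E| = 2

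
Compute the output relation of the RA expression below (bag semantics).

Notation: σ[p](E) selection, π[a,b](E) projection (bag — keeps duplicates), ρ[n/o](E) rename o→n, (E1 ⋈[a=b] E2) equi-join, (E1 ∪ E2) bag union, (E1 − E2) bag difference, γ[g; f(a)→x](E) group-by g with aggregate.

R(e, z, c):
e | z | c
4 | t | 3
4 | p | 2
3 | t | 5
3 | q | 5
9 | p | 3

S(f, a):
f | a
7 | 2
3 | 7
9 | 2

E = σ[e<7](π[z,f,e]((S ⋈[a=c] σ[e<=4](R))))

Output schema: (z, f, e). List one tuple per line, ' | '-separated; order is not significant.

Stepwise |·|:
  S → 3
  R → 5
  σ[e<=4](R) → 4
  (S ⋈[a=c] σ[e<=4](R)) → 2
  π[z,f,e]((S ⋈[a=c] σ[e<=4](R))) → 2
  σ[e<7](π[z,f,e]((S ⋈[a=c] σ[e<=4](R)))) → 2

== RESULT ==
z | f | e
p | 7 | 4
p | 9 | 4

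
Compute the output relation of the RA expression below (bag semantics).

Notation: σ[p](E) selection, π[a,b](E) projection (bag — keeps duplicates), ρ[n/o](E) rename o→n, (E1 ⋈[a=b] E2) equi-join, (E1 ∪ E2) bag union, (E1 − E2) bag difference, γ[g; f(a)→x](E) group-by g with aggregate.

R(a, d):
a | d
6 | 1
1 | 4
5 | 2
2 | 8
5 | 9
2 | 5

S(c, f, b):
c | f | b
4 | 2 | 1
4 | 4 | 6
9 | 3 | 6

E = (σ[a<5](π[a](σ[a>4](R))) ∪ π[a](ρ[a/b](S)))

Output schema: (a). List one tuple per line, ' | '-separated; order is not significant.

Per-node cardinality:
  R → 6
  σ[a>4](R) → 3
  π[a](σ[a>4](R)) → 3
  σ[a<5](π[a](σ[a>4](R))) → 0
  S → 3
  ρ[a/b](S) → 3
  π[a](ρ[a/b](S)) → 3
  (σ[a<5](π[a](σ[a>4](R))) ∪ π[a](ρ[a/b](S))) → 3

== RESULT ==
a
1
6
6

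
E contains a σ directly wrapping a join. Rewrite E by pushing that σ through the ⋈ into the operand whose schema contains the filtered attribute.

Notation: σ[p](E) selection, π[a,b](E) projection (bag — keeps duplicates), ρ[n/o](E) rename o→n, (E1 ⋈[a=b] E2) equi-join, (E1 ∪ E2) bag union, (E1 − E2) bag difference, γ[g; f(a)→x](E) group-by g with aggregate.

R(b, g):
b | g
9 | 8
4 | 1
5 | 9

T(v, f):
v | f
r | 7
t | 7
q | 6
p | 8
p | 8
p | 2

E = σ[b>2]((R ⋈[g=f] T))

σ filters on b, owned by the left side.
E' = (σ[b>2](R) ⋈[g=f] T)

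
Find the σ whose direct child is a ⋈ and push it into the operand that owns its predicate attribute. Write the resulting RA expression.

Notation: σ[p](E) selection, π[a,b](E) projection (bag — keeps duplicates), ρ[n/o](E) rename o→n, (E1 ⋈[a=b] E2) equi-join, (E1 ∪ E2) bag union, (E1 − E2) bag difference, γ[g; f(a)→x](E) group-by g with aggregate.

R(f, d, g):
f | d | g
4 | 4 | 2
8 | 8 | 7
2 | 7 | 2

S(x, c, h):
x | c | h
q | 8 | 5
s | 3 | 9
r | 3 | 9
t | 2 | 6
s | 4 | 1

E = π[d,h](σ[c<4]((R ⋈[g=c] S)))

σ filters on c, owned by the right side.
E' = π[d,h]((R ⋈[g=c] σ[c<4](S)))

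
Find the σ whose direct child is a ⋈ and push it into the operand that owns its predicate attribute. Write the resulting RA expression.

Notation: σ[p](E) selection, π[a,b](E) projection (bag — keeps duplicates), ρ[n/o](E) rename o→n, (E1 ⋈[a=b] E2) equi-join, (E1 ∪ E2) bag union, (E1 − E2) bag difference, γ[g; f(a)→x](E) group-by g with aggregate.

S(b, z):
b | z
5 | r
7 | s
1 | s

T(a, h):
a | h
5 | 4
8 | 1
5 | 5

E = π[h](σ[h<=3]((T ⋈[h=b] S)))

σ filters on h, owned by the left side.
E' = π[h]((σ[h<=3](T) ⋈[h=b] S))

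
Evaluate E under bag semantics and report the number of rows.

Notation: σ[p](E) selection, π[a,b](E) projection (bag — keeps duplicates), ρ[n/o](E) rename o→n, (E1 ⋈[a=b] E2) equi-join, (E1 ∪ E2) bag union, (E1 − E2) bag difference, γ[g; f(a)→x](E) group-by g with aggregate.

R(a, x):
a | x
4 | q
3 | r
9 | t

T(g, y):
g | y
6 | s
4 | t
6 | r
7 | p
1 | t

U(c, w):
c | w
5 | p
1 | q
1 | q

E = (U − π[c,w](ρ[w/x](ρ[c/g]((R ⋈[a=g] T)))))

Row counts bottom-up:
  U → 3
  R → 3
  T → 5
  (R ⋈[a=g] T) → 1
  ρ[c/g]((R ⋈[a=g] T)) → 1
  ρ[w/x](ρ[c/g]((R ⋈[a=g] T))) → 1
  π[c,w](ρ[w/x](ρ[c/g]((R ⋈[a=g] T)))) → 1
  (U − π[c,w](ρ[w/x](ρ[c/g]((R ⋈[a=g] T))))) → 3

|E| = 3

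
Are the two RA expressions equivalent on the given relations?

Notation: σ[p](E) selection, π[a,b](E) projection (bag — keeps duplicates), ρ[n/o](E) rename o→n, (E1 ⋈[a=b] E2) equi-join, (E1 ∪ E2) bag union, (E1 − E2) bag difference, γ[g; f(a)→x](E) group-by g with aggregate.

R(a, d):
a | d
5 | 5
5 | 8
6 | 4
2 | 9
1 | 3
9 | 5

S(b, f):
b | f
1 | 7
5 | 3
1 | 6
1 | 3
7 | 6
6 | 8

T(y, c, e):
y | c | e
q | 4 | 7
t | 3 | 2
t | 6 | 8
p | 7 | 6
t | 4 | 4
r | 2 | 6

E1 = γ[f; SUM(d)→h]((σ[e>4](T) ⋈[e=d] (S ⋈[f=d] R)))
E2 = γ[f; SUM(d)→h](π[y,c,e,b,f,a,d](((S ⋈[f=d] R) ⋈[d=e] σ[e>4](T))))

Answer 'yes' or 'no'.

E1 stepwise |·|:
  T → 6
  σ[e>4](T) → 4
  S → 6
  R → 6
  (S ⋈[f=d] R) → 3
  (σ[e>4](T) ⋈[e=d] (S ⋈[f=d] R)) → 1
  γ[f; SUM(d)→h]((σ[e>4](T) ⋈[e=d] (S ⋈[f=d] R))) → 1
E2 stepwise |·|:
  S → 6
  R → 6
  (S ⋈[f=d] R) → 3
  T → 6
  σ[e>4](T) → 4
  ((S ⋈[f=d] R) ⋈[d=e] σ[e>4](T)) → 1
  π[y,c,e,b,f,a,d](((S ⋈[f=d] R) ⋈[d=e] σ[e>4](T))) → 1
  γ[f; SUM(d)→h](π[y,c,e,b,f,a,d](((S ⋈[f=d] R) ⋈[d=e] σ[e>4](T)))) → 1

E1 and E2 produce the same multiset:
f | h
8 | 8

yes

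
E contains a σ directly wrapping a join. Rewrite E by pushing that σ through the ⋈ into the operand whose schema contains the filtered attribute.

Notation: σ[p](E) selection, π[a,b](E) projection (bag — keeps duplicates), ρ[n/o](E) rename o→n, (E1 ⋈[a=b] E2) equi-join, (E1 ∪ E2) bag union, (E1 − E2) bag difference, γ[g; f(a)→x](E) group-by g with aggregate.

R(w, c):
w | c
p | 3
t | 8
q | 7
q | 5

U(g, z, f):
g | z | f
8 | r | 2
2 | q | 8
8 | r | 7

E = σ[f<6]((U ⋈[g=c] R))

σ filters on f, owned by the left side.
E' = (σ[f<6](U) ⋈[g=c] R)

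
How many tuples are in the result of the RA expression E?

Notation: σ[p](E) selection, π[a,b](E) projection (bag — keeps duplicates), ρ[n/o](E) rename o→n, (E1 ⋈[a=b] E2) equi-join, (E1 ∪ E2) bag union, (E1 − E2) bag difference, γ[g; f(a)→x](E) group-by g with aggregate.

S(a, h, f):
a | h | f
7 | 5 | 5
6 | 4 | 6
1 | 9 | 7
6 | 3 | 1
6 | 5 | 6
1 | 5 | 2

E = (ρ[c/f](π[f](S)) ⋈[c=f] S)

Row counts bottom-up:
  S → 6
  π[f](S) → 6
  ρ[c/f](π[f](S)) → 6
  S → 6
  (ρ[c/f](π[f](S)) ⋈[c=f] S) → 8

|E| = 8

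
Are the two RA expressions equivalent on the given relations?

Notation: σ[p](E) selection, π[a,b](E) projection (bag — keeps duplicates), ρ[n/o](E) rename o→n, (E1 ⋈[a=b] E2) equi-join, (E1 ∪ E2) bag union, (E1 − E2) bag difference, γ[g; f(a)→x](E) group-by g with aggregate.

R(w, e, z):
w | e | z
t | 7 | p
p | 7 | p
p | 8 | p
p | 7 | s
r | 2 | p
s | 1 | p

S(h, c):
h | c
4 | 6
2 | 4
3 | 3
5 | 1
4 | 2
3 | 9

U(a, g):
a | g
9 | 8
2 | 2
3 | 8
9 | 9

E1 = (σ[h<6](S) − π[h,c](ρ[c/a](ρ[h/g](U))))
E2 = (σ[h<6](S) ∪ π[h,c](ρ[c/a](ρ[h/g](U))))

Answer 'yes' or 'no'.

E1 subexpression sizes:
  S → 6
  σ[h<6](S) → 6
  U → 4
  ρ[h/g](U) → 4
  ρ[c/a](ρ[h/g](U)) → 4
  π[h,c](ρ[c/a](ρ[h/g](U))) → 4
  (σ[h<6](S) − π[h,c](ρ[c/a](ρ[h/g](U)))) → 6
E2 subexpression sizes:
  S → 6
  σ[h<6](S) → 6
  U → 4
  ρ[h/g](U) → 4
  ρ[c/a](ρ[h/g](U)) → 4
  π[h,c](ρ[c/a](ρ[h/g](U))) → 4
  (σ[h<6](S) ∪ π[h,c](ρ[c/a](ρ[h/g](U)))) → 10

E1 result:
h | c
2 | 4
3 | 3
3 | 9
4 | 2
4 | 6
5 | 1
E2 result:
h | c
2 | 2
2 | 4
3 | 3
3 | 9
4 | 2
4 | 6
5 | 1
8 | 3
8 | 9
9 | 9
Witness: (8, 3) appears 0× in E1 but 1× in E2.

no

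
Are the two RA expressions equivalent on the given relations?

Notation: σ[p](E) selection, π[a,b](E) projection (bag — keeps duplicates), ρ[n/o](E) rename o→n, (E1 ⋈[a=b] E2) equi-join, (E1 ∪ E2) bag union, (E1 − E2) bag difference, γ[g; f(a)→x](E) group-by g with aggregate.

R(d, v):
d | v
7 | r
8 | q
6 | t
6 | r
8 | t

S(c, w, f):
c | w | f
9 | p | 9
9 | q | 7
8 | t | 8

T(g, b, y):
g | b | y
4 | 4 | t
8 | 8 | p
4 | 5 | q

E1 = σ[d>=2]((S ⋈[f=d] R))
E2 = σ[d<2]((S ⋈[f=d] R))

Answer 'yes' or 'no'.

E1 row counts bottom-up:
  S → 3
  R → 5
  (S ⋈[f=d] R) → 3
  σ[d>=2]((S ⋈[f=d] R)) → 3
E2 row counts bottom-up:
  S → 3
  R → 5
  (S ⋈[f=d] R) → 3
  σ[d<2]((S ⋈[f=d] R)) → 0

E1 result:
c | w | f | d | v
8 | t | 8 | 8 | q
8 | t | 8 | 8 | t
9 | q | 7 | 7 | r
E2 result:
c | w | f | d | v
(0 rows)
Witness: (9, 'q', 7, 7, 'r') appears 1× in E1 but 0× in E2.

no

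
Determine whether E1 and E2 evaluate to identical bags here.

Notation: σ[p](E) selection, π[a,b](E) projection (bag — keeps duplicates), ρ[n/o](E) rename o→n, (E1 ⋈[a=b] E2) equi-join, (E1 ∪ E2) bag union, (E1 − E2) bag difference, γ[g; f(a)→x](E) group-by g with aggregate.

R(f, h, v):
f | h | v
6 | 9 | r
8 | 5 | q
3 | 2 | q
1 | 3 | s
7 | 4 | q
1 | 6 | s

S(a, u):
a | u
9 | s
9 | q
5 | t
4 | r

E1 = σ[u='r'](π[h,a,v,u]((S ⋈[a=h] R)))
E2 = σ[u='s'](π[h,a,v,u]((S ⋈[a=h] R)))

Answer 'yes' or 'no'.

E1 row counts bottom-up:
  S → 4
  R → 6
  (S ⋈[a=h] R) → 4
  π[h,a,v,u]((S ⋈[a=h] R)) → 4
  σ[u='r'](π[h,a,v,u]((S ⋈[a=h] R))) → 1
E2 row counts bottom-up:
  S → 4
  R → 6
  (S ⋈[a=h] R) → 4
  π[h,a,v,u]((S ⋈[a=h] R)) → 4
  σ[u='s'](π[h,a,v,u]((S ⋈[a=h] R))) → 1

E1 result:
h | a | v | u
4 | 4 | q | r
E2 result:
h | a | v | u
9 | 9 | r | s
Witness: (9, 9, 'r', 's') appears 0× in E1 but 1× in E2.

no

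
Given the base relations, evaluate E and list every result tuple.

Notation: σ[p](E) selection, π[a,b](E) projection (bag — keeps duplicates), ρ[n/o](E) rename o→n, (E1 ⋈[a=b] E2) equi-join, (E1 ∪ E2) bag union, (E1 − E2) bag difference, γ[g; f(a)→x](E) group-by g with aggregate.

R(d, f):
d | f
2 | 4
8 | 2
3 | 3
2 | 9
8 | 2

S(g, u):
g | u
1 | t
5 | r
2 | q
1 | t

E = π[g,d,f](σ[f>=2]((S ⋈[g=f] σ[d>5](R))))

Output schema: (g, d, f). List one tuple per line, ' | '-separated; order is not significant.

Per-node cardinality:
  S → 4
  R → 5
  σ[d>5](R) → 2
  (S ⋈[g=f] σ[d>5](R)) → 2
  σ[f>=2]((S ⋈[g=f] σ[d>5](R))) → 2
  π[g,d,f](σ[f>=2]((S ⋈[g=f] σ[d>5](R)))) → 2

== RESULT ==
g | d | f
2 | 8 | 2
2 | 8 | 2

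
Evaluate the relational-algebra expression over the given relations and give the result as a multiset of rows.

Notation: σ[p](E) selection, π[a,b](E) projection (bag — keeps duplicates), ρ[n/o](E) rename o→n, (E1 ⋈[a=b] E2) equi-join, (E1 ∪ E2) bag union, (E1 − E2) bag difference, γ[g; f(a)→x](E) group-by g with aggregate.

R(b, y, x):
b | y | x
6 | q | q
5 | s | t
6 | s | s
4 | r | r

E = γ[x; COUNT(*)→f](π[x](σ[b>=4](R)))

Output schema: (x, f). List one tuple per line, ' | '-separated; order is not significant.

Stepwise |·|:
  R → 4
  σ[b>=4](R) → 4
  π[x](σ[b>=4](R)) → 4
  γ[x; COUNT(*)→f](π[x](σ[b>=4](R))) → 4

== RESULT ==
x | f
q | 1
r | 1
s | 1
t | 1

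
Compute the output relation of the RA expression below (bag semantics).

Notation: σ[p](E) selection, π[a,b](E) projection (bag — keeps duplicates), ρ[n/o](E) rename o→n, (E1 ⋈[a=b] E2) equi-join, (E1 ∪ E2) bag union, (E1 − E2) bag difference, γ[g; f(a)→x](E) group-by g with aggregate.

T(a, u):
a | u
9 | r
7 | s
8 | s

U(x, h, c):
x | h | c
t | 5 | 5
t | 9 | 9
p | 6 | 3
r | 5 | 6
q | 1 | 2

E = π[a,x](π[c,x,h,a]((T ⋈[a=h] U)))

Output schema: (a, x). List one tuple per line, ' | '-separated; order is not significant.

Row counts bottom-up:
  T → 3
  U → 5
  (T ⋈[a=h] U) → 1
  π[c,x,h,a]((T ⋈[a=h] U)) → 1
  π[a,x](π[c,x,h,a]((T ⋈[a=h] U))) → 1

== RESULT ==
a | x
9 | t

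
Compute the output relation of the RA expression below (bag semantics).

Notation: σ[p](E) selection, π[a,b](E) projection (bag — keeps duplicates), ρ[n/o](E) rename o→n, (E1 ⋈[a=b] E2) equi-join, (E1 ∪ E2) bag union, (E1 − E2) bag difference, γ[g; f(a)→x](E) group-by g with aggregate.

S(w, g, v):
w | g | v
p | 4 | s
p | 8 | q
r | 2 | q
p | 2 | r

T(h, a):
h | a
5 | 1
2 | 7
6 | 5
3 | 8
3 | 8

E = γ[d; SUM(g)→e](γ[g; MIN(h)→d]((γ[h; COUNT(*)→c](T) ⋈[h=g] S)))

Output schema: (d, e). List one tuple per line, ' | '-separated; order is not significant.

Row counts bottom-up:
  T → 5
  γ[h; COUNT(*)→c](T) → 4
  S → 4
  (γ[h; COUNT(*)→c](T) ⋈[h=g] S) → 2
  γ[g; MIN(h)→d]((γ[h; COUNT(*)→c](T) ⋈[h=g] S)) → 1
  γ[d; SUM(g)→e](γ[g; MIN(h)→d]((γ[h; COUNT(*)→c](T) ⋈[h=g] S))) → 1

== RESULT ==
d | e
2 | 2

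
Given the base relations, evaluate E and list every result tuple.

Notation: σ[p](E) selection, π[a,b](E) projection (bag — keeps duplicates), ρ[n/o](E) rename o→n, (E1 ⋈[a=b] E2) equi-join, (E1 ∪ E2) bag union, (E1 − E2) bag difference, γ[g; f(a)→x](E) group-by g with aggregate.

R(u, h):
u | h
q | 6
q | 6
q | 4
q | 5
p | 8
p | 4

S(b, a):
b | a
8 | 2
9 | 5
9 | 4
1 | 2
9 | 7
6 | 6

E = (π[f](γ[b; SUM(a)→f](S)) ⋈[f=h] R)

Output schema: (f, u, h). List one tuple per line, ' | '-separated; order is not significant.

Stepwise |·|:
  S → 6
  γ[b; SUM(a)→f](S) → 4
  π[f](γ[b; SUM(a)→f](S)) → 4
  R → 6
  (π[f](γ[b; SUM(a)→f](S)) ⋈[f=h] R) → 2

== RESULT ==
f | u | h
6 | q | 6
6 | q | 6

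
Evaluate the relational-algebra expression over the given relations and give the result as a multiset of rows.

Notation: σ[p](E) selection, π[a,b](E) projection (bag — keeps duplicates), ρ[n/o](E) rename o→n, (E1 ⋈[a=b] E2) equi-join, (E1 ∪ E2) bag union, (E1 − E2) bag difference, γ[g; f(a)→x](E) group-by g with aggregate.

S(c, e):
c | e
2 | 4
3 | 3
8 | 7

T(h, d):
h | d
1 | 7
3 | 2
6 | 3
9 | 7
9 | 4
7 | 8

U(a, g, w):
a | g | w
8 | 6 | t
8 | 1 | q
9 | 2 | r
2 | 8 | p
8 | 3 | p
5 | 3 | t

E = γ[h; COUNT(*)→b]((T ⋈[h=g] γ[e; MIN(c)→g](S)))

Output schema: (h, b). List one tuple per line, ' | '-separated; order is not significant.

Per-node cardinality:
  T → 6
  S → 3
  γ[e; MIN(c)→g](S) → 3
  (T ⋈[h=g] γ[e; MIN(c)→g](S)) → 1
  γ[h; COUNT(*)→b]((T ⋈[h=g] γ[e; MIN(c)→g](S))) → 1

== RESULT ==
h | b
3 | 1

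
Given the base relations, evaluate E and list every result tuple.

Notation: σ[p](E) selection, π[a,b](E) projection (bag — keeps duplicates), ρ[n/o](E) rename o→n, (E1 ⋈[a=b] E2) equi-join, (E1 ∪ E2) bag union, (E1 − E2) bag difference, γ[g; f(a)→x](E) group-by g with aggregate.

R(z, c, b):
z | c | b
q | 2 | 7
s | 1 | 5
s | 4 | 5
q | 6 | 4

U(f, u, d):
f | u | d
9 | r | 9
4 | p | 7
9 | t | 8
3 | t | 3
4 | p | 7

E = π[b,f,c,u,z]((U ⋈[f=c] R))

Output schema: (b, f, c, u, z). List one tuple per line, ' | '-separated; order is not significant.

Row counts bottom-up:
  U → 5
  R → 4
  (U ⋈[f=c] R) → 2
  π[b,f,c,u,z]((U ⋈[f=c] R)) → 2

== RESULT ==
b | f | c | u | z
5 | 4 | 4 | p | s
5 | 4 | 4 | p | s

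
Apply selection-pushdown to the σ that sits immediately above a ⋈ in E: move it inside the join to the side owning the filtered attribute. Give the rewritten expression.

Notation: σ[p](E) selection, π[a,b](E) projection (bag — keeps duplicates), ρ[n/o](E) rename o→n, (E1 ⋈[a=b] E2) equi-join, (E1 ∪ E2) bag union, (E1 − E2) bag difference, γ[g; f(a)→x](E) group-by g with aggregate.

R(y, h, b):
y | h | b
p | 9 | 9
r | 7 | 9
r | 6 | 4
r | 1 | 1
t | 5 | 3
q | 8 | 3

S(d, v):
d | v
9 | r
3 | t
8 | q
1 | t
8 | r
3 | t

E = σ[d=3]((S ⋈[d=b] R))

σ filters on d, owned by the left side.
E' = (σ[d=3](S) ⋈[d=b] R)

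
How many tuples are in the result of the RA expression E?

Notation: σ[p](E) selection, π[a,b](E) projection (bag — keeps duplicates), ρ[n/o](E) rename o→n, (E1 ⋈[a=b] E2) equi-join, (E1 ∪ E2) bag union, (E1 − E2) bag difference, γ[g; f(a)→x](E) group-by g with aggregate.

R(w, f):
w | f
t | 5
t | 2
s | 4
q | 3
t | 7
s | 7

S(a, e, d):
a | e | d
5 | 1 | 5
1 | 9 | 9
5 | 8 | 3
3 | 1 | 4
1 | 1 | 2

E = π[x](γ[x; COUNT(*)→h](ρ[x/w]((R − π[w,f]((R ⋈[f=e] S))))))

Stepwise |·|:
  R → 6
  R → 6
  S → 5
  (R ⋈[f=e] S) → 0
  π[w,f]((R ⋈[f=e] S)) → 0
  (R − π[w,f]((R ⋈[f=e] S))) → 6
  ρ[x/w]((R − π[w,f]((R ⋈[f=e] S)))) → 6
  γ[x; COUNT(*)→h](ρ[x/w]((R − π[w,f]((R ⋈[f=e] S))))) → 3
  π[x](γ[x; COUNT(*)→h](ρ[x/w]((R − π[w,f]((R ⋈[f=e] S)))))) → 3

|E| = 3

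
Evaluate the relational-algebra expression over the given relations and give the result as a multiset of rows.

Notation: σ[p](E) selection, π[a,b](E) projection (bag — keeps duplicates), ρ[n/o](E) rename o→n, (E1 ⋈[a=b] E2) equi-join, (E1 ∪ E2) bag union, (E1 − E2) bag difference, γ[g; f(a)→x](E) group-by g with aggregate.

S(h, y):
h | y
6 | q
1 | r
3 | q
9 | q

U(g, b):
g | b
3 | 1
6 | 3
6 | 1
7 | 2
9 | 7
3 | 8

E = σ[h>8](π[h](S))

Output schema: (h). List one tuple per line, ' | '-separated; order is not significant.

Stepwise |·|:
  S → 4
  π[h](S) → 4
  σ[h>8](π[h](S)) → 1

== RESULT ==
h
9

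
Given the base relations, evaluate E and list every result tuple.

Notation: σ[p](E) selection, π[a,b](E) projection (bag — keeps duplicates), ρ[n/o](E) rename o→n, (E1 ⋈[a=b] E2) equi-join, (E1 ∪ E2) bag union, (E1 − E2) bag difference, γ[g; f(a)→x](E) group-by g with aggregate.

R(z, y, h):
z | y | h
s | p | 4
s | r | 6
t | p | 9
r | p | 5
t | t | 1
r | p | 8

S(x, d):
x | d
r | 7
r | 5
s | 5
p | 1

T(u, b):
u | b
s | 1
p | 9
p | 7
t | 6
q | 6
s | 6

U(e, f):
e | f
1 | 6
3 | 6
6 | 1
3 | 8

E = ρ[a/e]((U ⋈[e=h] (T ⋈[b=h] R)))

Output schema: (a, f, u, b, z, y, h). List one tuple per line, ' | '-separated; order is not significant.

Row counts bottom-up:
  U → 4
  T → 6
  R → 6
  (T ⋈[b=h] R) → 5
  (U ⋈[e=h] (T ⋈[b=h] R)) → 4
  ρ[a/e]((U ⋈[e=h] (T ⋈[b=h] R))) → 4

== RESULT ==
a | f | u | b | z | y | h
1 | 6 | s | 1 | t | t | 1
6 | 1 | q | 6 | s | r | 6
6 | 1 | s | 6 | s | r | 6
6 | 1 | t | 6 | s | r | 6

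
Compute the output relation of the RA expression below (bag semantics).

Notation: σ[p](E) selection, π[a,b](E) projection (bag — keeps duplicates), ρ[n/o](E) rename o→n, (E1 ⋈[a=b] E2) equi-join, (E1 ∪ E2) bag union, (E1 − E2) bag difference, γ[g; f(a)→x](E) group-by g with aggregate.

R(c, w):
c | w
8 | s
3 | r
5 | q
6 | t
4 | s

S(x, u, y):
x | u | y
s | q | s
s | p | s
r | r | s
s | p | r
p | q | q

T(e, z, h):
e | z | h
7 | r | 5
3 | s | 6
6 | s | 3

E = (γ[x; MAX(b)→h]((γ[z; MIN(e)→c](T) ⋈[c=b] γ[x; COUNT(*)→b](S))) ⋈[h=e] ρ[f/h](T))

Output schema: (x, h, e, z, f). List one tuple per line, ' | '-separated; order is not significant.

Stepwise |·|:
  T → 3
  γ[z; MIN(e)→c](T) → 2
  S → 5
  γ[x; COUNT(*)→b](S) → 3
  (γ[z; MIN(e)→c](T) ⋈[c=b] γ[x; COUNT(*)→b](S)) → 1
  γ[x; MAX(b)→h]((γ[z; MIN(e)→c](T) ⋈[c=b] γ[x; COUNT(*)→b](S))) → 1
  T → 3
  ρ[f/h](T) → 3
  (γ[x; MAX(b)→h]((γ[z; MIN(e)→c](T) ⋈[c=b] γ[x; COUNT(*)→b](S))) ⋈[h=e] ρ[f/h](T)) → 1

== RESULT ==
x | h | e | z | f
s | 3 | 3 | s | 6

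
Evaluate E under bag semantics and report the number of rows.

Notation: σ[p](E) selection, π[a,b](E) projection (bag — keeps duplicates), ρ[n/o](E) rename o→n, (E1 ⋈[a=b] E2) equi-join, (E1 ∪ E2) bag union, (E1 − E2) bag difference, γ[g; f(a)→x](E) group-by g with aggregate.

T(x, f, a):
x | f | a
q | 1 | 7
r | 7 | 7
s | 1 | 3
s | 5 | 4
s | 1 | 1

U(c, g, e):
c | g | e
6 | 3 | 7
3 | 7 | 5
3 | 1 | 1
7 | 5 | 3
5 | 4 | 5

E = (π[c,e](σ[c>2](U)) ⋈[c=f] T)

Subexpression sizes:
  U → 5
  σ[c>2](U) → 5
  π[c,e](σ[c>2](U)) → 5
  T → 5
  (π[c,e](σ[c>2](U)) ⋈[c=f] T) → 2

|E| = 2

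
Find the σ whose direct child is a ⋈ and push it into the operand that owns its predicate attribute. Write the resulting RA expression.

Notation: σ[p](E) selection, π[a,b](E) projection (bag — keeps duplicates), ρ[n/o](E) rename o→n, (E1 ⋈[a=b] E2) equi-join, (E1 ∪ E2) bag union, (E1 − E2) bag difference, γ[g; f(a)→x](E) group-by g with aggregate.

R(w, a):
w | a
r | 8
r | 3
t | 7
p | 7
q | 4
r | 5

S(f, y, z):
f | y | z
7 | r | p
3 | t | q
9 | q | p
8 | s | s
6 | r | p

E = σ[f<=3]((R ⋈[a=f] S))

σ filters on f, owned by the right side.
E' = (R ⋈[a=f] σ[f<=3](S))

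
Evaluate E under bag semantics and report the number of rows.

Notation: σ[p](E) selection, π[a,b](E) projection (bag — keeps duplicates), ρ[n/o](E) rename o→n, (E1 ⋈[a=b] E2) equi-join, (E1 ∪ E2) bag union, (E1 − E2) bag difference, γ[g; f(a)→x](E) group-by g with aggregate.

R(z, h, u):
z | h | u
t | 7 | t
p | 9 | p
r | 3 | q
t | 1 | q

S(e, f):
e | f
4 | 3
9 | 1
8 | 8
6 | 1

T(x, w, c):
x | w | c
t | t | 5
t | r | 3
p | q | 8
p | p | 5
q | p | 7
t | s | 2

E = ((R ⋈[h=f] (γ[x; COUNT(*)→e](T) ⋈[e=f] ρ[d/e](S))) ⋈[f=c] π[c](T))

Subexpression sizes:
  R → 4
  T → 6
  γ[x; COUNT(*)→e](T) → 3
  S → 4
  ρ[d/e](S) → 4
  (γ[x; COUNT(*)→e](T) ⋈[e=f] ρ[d/e](S)) → 3
  (R ⋈[h=f] (γ[x; COUNT(*)→e](T) ⋈[e=f] ρ[d/e](S))) → 3
  T → 6
  π[c](T) → 6
  ((R ⋈[h=f] (γ[x; COUNT(*)→e](T) ⋈[e=f] ρ[d/e](S))) ⋈[f=c] π[c](T)) → 1

|E| = 1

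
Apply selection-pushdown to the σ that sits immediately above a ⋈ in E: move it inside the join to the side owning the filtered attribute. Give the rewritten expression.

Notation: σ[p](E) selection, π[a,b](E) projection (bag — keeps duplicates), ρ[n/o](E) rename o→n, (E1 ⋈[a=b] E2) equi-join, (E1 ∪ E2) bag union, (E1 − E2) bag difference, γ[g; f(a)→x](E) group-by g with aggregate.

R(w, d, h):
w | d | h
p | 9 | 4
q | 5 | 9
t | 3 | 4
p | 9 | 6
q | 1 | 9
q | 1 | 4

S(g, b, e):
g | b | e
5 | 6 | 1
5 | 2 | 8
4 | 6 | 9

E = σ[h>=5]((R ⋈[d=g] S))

σ filters on h, owned by the left side.
E' = (σ[h>=5](R) ⋈[d=g] S)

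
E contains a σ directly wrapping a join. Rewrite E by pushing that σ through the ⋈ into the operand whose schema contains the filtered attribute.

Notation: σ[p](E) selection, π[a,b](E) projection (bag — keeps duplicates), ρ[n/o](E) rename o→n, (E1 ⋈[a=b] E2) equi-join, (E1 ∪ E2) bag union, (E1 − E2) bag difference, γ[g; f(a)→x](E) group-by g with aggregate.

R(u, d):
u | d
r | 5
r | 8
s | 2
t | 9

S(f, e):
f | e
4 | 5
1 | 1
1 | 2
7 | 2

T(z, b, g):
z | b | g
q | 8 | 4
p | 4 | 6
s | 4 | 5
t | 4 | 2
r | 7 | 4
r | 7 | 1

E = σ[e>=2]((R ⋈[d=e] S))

σ filters on e, owned by the right side.
E' = (R ⋈[d=e] σ[e>=2](S))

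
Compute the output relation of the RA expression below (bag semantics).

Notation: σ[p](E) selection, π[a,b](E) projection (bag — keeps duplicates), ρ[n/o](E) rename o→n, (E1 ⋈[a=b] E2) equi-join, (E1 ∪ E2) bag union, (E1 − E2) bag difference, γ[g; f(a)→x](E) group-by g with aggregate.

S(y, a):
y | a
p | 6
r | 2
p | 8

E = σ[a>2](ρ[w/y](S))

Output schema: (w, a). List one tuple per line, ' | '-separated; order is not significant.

Stepwise |·|:
  S → 3
  ρ[w/y](S) → 3
  σ[a>2](ρ[w/y](S)) → 2

== RESULT ==
w | a
p | 6
p | 8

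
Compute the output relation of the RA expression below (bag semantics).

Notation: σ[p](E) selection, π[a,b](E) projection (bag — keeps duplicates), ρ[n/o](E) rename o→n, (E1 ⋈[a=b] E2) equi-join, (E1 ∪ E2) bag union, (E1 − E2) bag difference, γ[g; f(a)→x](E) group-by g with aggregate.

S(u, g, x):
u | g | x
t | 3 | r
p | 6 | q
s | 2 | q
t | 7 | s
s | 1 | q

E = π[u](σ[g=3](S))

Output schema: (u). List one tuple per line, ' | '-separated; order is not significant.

Stepwise |·|:
  S → 5
  σ[g=3](S) → 1
  π[u](σ[g=3](S)) → 1

== RESULT ==
u
t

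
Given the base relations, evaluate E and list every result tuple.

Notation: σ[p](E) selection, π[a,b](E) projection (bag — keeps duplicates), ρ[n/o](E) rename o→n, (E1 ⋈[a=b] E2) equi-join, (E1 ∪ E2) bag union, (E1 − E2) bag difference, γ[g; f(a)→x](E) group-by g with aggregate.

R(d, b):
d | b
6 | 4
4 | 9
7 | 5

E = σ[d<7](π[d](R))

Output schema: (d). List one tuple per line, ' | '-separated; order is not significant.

Stepwise |·|:
  R → 3
  π[d](R) → 3
  σ[d<7](π[d](R)) → 2

== RESULT ==
d
4
6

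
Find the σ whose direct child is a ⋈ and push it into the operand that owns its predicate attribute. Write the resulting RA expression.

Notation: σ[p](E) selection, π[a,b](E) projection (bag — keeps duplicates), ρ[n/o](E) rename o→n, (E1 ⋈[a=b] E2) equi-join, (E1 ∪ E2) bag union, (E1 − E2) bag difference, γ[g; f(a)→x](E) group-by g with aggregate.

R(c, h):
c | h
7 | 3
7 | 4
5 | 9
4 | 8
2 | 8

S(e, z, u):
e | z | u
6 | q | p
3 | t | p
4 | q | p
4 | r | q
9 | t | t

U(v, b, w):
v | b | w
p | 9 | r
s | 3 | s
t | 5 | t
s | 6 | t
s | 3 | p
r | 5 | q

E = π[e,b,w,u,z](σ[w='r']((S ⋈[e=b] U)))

σ filters on w, owned by the right side.
E' = π[e,b,w,u,z]((S ⋈[e=b] σ[w='r'](U)))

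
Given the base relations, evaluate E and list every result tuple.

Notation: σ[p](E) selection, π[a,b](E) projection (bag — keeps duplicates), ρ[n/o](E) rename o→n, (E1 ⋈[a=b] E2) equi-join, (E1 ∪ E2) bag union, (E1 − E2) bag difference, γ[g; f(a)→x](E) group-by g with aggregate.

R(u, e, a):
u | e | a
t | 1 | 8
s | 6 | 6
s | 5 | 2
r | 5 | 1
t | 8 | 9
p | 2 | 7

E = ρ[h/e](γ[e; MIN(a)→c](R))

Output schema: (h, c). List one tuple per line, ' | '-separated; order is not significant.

Subexpression sizes:
  R → 6
  γ[e; MIN(a)→c](R) → 5
  ρ[h/e](γ[e; MIN(a)→c](R)) → 5

== RESULT ==
h | c
1 | 8
2 | 7
5 | 1
6 | 6
8 | 9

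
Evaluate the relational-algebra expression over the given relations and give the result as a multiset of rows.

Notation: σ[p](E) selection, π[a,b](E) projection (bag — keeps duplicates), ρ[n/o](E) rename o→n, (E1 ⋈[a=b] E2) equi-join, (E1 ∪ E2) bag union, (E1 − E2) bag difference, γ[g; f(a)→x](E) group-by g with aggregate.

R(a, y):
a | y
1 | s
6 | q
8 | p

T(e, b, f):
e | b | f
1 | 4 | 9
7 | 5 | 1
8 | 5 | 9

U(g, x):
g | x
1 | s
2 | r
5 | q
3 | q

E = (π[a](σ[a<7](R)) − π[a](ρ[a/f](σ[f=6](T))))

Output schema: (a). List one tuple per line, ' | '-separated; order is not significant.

Stepwise |·|:
  R → 3
  σ[a<7](R) → 2
  π[a](σ[a<7](R)) → 2
  T → 3
  σ[f=6](T) → 0
  ρ[a/f](σ[f=6](T)) → 0
  π[a](ρ[a/f](σ[f=6](T))) → 0
  (π[a](σ[a<7](R)) − π[a](ρ[a/f](σ[f=6](T)))) → 2

== RESULT ==
a
1
6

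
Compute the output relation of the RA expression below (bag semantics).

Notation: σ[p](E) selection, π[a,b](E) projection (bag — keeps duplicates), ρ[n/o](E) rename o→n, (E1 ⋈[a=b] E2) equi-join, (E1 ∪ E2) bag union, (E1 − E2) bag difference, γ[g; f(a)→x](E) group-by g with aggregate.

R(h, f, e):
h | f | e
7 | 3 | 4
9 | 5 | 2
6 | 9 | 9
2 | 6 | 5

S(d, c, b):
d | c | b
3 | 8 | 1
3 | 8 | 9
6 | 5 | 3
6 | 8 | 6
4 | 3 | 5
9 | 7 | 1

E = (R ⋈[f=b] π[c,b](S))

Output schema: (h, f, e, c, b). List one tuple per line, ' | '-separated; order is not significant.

Subexpression sizes:
  R → 4
  S → 6
  π[c,b](S) → 6
  (R ⋈[f=b] π[c,b](S)) → 4

== RESULT ==
h | f | e | c | b
2 | 6 | 5 | 8 | 6
6 | 9 | 9 | 8 | 9
7 | 3 | 4 | 5 | 3
9 | 5 | 2 | 3 | 5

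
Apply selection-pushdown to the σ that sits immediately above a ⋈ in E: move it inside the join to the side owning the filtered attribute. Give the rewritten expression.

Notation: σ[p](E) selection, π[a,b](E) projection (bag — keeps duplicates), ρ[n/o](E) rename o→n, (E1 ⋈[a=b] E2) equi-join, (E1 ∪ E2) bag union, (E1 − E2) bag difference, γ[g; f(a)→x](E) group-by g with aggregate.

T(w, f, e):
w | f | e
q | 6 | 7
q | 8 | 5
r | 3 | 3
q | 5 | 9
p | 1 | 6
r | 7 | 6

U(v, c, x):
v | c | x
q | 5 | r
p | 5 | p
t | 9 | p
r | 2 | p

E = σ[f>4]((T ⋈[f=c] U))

σ filters on f, owned by the left side.
E' = (σ[f>4](T) ⋈[f=c] U)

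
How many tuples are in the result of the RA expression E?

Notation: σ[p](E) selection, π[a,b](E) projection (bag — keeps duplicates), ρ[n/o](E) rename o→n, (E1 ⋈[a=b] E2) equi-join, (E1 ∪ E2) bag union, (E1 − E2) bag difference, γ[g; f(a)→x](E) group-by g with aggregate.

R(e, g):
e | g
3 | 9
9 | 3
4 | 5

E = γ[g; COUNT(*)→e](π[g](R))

Row counts bottom-up:
  R → 3
  π[g](R) → 3
  γ[g; COUNT(*)→e](π[g](R)) → 3

|E| = 3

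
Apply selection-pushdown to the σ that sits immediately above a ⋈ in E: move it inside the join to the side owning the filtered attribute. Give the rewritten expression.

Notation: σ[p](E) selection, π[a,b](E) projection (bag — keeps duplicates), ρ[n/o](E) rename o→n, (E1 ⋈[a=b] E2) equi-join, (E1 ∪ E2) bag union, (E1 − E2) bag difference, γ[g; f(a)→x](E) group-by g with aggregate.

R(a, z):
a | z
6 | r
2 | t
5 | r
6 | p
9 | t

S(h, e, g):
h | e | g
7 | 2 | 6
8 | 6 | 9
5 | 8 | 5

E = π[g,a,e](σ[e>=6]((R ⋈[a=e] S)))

σ filters on e, owned by the right side.
E' = π[g,a,e]((R ⋈[a=e] σ[e>=6](S)))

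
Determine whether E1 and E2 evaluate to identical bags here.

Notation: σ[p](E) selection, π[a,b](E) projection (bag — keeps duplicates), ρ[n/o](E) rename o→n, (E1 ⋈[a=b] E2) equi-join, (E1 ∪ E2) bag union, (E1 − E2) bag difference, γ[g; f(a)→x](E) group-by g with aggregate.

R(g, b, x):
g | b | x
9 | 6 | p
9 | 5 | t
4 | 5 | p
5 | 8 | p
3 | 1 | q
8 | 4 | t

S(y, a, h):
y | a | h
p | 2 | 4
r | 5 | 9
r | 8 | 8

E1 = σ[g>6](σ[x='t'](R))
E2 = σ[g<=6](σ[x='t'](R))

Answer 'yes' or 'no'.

E1 per-node cardinality:
  R → 6
  σ[x='t'](R) → 2
  σ[g>6](σ[x='t'](R)) → 2
E2 per-node cardinality:
  R → 6
  σ[x='t'](R) → 2
  σ[g<=6](σ[x='t'](R)) → 0

E1 result:
g | b | x
8 | 4 | t
9 | 5 | t
E2 result:
g | b | x
(0 rows)
Witness: (8, 4, 't') appears 1× in E1 but 0× in E2.

no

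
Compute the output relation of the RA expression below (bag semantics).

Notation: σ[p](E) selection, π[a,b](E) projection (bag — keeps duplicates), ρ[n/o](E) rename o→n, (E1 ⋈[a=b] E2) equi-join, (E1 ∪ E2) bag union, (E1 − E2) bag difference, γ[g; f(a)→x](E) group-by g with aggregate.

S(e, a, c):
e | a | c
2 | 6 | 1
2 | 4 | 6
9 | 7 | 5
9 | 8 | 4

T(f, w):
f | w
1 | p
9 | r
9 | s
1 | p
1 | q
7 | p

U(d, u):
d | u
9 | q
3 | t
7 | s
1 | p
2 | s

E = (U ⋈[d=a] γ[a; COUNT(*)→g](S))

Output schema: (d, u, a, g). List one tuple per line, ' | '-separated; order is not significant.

Stepwise |·|:
  U → 5
  S → 4
  γ[a; COUNT(*)→g](S) → 4
  (U ⋈[d=a] γ[a; COUNT(*)→g](S)) → 1

== RESULT ==
d | u | a | g
7 | s | 7 | 1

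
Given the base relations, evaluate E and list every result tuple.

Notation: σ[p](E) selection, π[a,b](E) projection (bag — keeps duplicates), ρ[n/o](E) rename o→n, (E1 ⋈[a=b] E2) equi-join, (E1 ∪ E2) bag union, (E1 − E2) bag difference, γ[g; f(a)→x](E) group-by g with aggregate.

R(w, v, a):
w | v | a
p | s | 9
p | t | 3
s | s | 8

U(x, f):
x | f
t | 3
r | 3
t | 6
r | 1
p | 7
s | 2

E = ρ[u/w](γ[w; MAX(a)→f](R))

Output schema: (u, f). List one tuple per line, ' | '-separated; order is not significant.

Row counts bottom-up:
  R → 3
  γ[w; MAX(a)→f](R) → 2
  ρ[u/w](γ[w; MAX(a)→f](R)) → 2

== RESULT ==
u | f
p | 9
s | 8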